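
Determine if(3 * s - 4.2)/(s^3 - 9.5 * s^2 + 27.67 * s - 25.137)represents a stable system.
Denominator: s^3 - 9.5*s^2 + 27.67*s - 25.137 = (s - 4.9)(s - 2.7)(s - 1.9). Poles: 1.9, 2.7, 4.9. All Re(p)<0: No (unstable)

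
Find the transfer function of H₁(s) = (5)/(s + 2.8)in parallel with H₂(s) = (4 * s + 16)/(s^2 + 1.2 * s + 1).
Parallel: H = H₁ + H₂ = (n₁·d₂ + n₂·d₁)/(d₁·d₂).
n₁·d₂ = 5*s^2 + 6*s + 5. n₂·d₁ = 4*s^2 + 27.2*s + 44.8. Sum = 9*s^2 + 33.2*s + 49.8. d₁·d₂ = s^3 + 4*s^2 + 4.36*s + 2.8.
H(s) = (9*s^2 + 33.2*s + 49.8)/(s^3 + 4*s^2 + 4.36*s + 2.8)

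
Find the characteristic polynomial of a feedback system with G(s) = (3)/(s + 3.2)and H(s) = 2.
Characteristic poly = G_den * H_den + G_num * H_num = (s + 3.2) + (6) = s + 9.2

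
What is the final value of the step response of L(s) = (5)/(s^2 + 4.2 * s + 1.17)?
FVT: lim_{t→∞} y(t) = lim_{s→0} s*Y(s) where Y(s) = L(s)/s.
= lim_{s→0} L(s) = L(0) = num(0)/den(0) = 5/1.17 = 4.274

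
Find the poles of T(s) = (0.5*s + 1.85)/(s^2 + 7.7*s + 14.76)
Set denominator = 0: s^2 + 7.7*s + 14.76 = (s + 3.6)(s + 4.1) = 0 → Poles: -3.6, -4.1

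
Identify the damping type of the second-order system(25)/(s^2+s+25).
Standard form: ωn²/(s²+2ζωn·s+ωn²) gives ωn=5, ζ=0.1.
Underdamped (ζ = 0.1 < 1)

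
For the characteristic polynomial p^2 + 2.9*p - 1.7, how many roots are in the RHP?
p^2 + 2.9*p - 1.7 = (p - 0.5)(p + 3.4). Poles: -3.4, 0.5. RHP poles (Re>0): 1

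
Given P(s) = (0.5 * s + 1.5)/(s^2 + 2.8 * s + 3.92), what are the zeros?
Set numerator = 0: 0.5*s + 1.5 = 0 → Zeros: -3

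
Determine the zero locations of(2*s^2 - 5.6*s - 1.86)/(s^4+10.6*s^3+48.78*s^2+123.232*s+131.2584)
Set numerator = 0: 2*s^2 - 5.6*s - 1.86 = 2*(s + 0.3)(s - 3.1) = 0 → Zeros: -0.3, 3.1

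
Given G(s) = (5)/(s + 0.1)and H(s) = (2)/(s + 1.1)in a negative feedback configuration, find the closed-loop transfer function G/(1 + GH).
Closed-loop T = G/(1+GH).
Numerator: G_num * H_den = 5*s + 5.5.
Denominator: G_den * H_den + G_num * H_num = (s^2 + 1.2*s + 0.11) + (10) = s^2 + 1.2*s + 10.11.
T(s) = (5*s + 5.5)/(s^2 + 1.2*s + 10.11)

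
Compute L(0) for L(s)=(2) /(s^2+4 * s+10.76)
DC gain = L(0) = num(0)/den(0) = 2/10.76 = 0.1859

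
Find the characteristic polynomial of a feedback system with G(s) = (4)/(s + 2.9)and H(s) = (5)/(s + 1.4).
Characteristic poly = G_den * H_den + G_num * H_num = (s^2 + 4.3*s + 4.06) + (20) = s^2 + 4.3*s + 24.06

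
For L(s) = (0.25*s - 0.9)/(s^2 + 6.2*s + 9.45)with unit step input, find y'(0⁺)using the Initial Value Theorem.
IVT: y'(0⁺) = lim_{s→∞} s²·Y(s) = lim_{s→∞} s·L(s).
deg(num) = 1, deg(den) = 2, relative degree = 1, so s·L(s) → (leading num)/(leading den) = 0.25/1 = 0.25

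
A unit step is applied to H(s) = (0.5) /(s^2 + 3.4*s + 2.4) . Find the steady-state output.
FVT: lim_{t→∞} y(t) = lim_{s→0} s*Y(s) where Y(s) = H(s)/s.
= lim_{s→0} H(s) = H(0) = num(0)/den(0) = 0.5/2.4 = 0.2083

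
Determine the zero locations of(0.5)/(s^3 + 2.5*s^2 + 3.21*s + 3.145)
Numerator is a nonzero constant (0.5) → Zeros: none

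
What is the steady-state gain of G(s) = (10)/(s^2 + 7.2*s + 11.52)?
DC gain = G(0) = num(0)/den(0) = 10/11.52 = 0.8681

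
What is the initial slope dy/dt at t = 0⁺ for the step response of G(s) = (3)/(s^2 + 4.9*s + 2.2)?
IVT: y'(0⁺) = lim_{s→∞} s²·Y(s) = lim_{s→∞} s·G(s).
deg(num) = 0, deg(den) = 2, relative degree = 2 ≥ 2, so s·G(s) → 0. Initial slope = 0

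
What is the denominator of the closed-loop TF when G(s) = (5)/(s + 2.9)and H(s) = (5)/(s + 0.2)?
Characteristic poly = G_den * H_den + G_num * H_num = (s^2 + 3.1*s + 0.58) + (25) = s^2 + 3.1*s + 25.58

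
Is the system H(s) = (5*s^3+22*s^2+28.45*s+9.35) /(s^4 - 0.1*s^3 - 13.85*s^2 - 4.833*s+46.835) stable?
Denominator: s^4 - 0.1*s^3 - 13.85*s^2 - 4.833*s + 46.835 = (s - 1.9)(s - 3.4)(s^2 + 5.2*s + 7.25). Poles: -2.6 + 0.7j, -2.6 - 0.7j, 1.9, 3.4. All Re(p)<0: No (unstable)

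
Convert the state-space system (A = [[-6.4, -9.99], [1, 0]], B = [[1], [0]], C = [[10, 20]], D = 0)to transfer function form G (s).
G(s) = C(sI - A)⁻¹B + D.
Characteristic polynomial det(sI - A) = s^2 + 6.4*s + 9.99.
Numerator from C·adj(sI-A)·B + D·det(sI-A) = 10*s + 20.
G(s) = (10*s + 20)/(s^2 + 6.4*s + 9.99)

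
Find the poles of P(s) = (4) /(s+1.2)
Set denominator = 0: s + 1.2 = 0 → Poles: -1.2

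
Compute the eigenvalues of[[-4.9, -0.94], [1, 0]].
Eigenvalues solve det(λI - A) = 0.
Characteristic polynomial: λ^2 + 4.9*λ + 0.94 = 0.
Factor: (λ + 0.2)(λ + 4.7) = 0.
Roots: -0.2, -4.7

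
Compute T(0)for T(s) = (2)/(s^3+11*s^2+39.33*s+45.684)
DC gain = T(0) = num(0)/den(0) = 2/45.684 = 0.04378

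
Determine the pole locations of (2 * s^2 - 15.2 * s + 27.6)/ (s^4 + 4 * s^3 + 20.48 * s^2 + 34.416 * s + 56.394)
Set denominator = 0: s^4 + 4*s^3 + 20.48*s^2 + 34.416*s + 56.394 = (s^2 + 1.8*s + 11.7)(s^2 + 2.2*s + 4.82) = 0 → Poles: -0.9 + 3.3j, -0.9 - 3.3j, -1.1 + 1.9j, -1.1 - 1.9j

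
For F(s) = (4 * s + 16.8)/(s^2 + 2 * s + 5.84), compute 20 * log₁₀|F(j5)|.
Substitute s = j*5: F(j5) = -0.260943 - 1.18003j.
|F(j5)| = sqrt(Re² + Im²) = 1.209.
20*log₁₀(1.209) = 1.65 dB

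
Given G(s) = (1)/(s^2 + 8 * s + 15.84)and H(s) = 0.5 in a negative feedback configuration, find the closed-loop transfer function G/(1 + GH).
Closed-loop T = G/(1+GH).
Numerator: G_num * H_den = 1.
Denominator: G_den * H_den + G_num * H_num = (s^2 + 8*s + 15.84) + (0.5) = s^2 + 8*s + 16.34.
T(s) = (1)/(s^2 + 8*s + 16.34)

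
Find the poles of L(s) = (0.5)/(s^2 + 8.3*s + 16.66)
Set denominator = 0: s^2 + 8.3*s + 16.66 = (s + 3.4)(s + 4.9) = 0 → Poles: -3.4, -4.9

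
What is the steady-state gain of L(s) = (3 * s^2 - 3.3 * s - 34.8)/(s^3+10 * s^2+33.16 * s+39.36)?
DC gain = L(0) = num(0)/den(0) = -34.8/39.36 = -0.8841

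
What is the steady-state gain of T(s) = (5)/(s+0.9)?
DC gain = T(0) = num(0)/den(0) = 5/0.9 = 5.556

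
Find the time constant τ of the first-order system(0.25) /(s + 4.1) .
First-order system: τ = -1/pole. Pole = -4.1. τ = -1/(-4.1) = 0.2439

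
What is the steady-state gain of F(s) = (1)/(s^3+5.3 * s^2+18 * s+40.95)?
DC gain = F(0) = num(0)/den(0) = 1/40.95 = 0.02442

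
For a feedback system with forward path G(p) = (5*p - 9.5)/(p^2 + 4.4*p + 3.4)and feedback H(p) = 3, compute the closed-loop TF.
Closed-loop T = G/(1+GH).
Numerator: G_num * H_den = 5*p - 9.5.
Denominator: G_den * H_den + G_num * H_num = (p^2 + 4.4*p + 3.4) + (15*p - 28.5) = p^2 + 19.4*p - 25.1.
T(p) = (5*p - 9.5)/(p^2 + 19.4*p - 25.1)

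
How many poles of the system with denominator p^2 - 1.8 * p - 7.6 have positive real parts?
p^2 - 1.8*p - 7.6 = (p - 3.8)(p + 2). Poles: -2, 3.8. RHP poles (Re>0): 1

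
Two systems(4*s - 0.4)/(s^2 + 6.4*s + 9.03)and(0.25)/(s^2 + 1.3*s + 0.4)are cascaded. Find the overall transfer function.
Series: H = H₁ · H₂ = (n₁·n₂)/(d₁·d₂).
Num: n₁·n₂ = s - 0.1. Den: d₁·d₂ = s^4 + 7.7*s^3 + 17.75*s^2 + 14.299*s + 3.612.
H(s) = (s - 0.1)/(s^4 + 7.7*s^3 + 17.75*s^2 + 14.299*s + 3.612)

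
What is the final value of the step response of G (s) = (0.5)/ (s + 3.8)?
FVT: lim_{t→∞} y(t) = lim_{s→0} s*Y(s) where Y(s) = G(s)/s.
= lim_{s→0} G(s) = G(0) = num(0)/den(0) = 0.5/3.8 = 0.1316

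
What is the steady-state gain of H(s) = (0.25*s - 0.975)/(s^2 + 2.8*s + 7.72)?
DC gain = H(0) = num(0)/den(0) = -0.975/7.72 = -0.1263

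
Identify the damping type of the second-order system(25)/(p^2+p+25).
Standard form: ωn²/(p²+2ζωn·p+ωn²) gives ωn=5, ζ=0.1.
Underdamped (ζ = 0.1 < 1)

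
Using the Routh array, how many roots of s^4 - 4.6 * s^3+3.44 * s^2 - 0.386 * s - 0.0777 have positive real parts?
Routh array:
s^4: [1, 3.44, -0.0777]; s^3: [-4.6, -0.386]; s^2: [3.35609, -0.0777]; s^1: [-0.492499]; s^0: [-0.0777]
First column: [1, -4.6, 3.35609, -0.492499, -0.0777]. Sign changes = RHP roots = 3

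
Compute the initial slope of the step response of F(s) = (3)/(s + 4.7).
IVT: y'(0⁺) = lim_{s→∞} s²·Y(s) = lim_{s→∞} s·F(s).
deg(num) = 0, deg(den) = 1, relative degree = 1, so s·F(s) → (leading num)/(leading den) = 3/1 = 3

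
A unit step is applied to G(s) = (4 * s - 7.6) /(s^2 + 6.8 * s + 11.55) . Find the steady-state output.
FVT: lim_{t→∞} y(t) = lim_{s→0} s*Y(s) where Y(s) = G(s)/s.
= lim_{s→0} G(s) = G(0) = num(0)/den(0) = -7.6/11.55 = -0.658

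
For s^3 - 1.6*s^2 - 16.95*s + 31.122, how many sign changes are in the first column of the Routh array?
Routh array:
s^3: [1, -16.95]; s^2: [-1.6, 31.122]; s^1: [2.50125]; s^0: [31.122]
First column: [1, -1.6, 2.50125, 31.122]. Sign changes = 2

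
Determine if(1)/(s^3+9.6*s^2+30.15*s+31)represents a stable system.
Denominator: s^3 + 9.6*s^2 + 30.15*s + 31 = (s + 4)(s + 3.1)(s + 2.5). Poles: -2.5, -3.1, -4. All Re(p)<0: Yes (stable)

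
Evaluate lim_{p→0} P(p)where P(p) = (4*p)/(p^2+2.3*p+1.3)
DC gain = P(0) = num(0)/den(0) = 0/1.3 = 0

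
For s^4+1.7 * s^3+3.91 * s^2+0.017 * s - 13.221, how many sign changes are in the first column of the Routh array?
Routh array:
s^4: [1, 3.91, -13.221]; s^3: [1.7, 0.017]; s^2: [3.9, -13.221]; s^1: [5.78]; s^0: [-13.221]
First column: [1, 1.7, 3.9, 5.78, -13.221]. Sign changes = 1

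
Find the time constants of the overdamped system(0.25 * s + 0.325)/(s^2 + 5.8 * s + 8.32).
Overdamped: real poles at -3.2, -2.6. τ = -1/pole → τ₁ = 0.3125, τ₂ = 0.3846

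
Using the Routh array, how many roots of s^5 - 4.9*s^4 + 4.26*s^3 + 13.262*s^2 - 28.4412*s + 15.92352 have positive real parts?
Routh array:
s^5: [1, 4.26, -28.4412]; s^4: [-4.9, 13.262, 15.92352]; s^3: [6.96653, -25.1915]; s^2: [-4.45677, 15.92352]; s^1: [-0.300905]; s^0: [15.92352]
First column: [1, -4.9, 6.96653, -4.45677, -0.300905, 15.92352]. Sign changes = RHP roots = 4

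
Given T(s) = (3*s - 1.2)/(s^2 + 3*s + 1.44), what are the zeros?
Set numerator = 0: 3*s - 1.2 = 0 → Zeros: 0.4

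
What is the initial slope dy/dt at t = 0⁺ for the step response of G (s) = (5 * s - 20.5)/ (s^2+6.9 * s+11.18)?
IVT: y'(0⁺) = lim_{s→∞} s²·Y(s) = lim_{s→∞} s·G(s).
deg(num) = 1, deg(den) = 2, relative degree = 1, so s·G(s) → (leading num)/(leading den) = 5/1 = 5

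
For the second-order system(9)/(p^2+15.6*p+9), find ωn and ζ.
Standard form: ωn²/(p²+2ζωn·p+ωn²).
const=9=ωn² → ωn=3, p coeff=15.6=2ζωn → ζ=2.6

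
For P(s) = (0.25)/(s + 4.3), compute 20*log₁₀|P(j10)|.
Substitute s = j*10: P(j10) = 0.0090725 - 0.0210988j.
|P(j10)| = sqrt(Re² + Im²) = 0.02297.
20*log₁₀(0.02297) = -32.78 dB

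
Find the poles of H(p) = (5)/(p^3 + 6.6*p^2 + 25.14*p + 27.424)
Set denominator = 0: p^3 + 6.6*p^2 + 25.14*p + 27.424 = (p + 1.6)(p^2 + 5*p + 17.14) = 0 → Poles: -1.6, -2.5 + 3.3j, -2.5 - 3.3j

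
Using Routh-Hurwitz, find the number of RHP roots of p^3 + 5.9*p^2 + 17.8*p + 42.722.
Routh array:
p^3: [1, 17.8]; p^2: [5.9, 42.722]; p^1: [10.559]; p^0: [42.722]
First column: [1, 5.9, 10.559, 42.722]. Sign changes = RHP roots = 0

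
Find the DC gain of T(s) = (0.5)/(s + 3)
DC gain = T(0) = num(0)/den(0) = 0.5/3 = 0.1667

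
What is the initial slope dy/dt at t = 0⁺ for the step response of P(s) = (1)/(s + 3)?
IVT: y'(0⁺) = lim_{s→∞} s²·Y(s) = lim_{s→∞} s·P(s).
deg(num) = 0, deg(den) = 1, relative degree = 1, so s·P(s) → (leading num)/(leading den) = 1/1 = 1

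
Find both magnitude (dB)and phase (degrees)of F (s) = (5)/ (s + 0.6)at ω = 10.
Substitute s = j*10: F(j10) = 0.0298924 - 0.498206j.
|F| = 20*log₁₀(sqrt(Re²+Im²)) = -6.04 dB.
∠F = atan2(Im, Re) = -86.57°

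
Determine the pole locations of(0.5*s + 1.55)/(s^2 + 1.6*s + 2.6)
Set denominator = 0: s^2 + 1.6*s + 2.6 = 0 → Poles: -0.8 + 1.4j, -0.8 - 1.4j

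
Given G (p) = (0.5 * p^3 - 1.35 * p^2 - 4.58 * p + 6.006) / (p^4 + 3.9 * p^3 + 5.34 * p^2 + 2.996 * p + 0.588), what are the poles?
Set denominator = 0: p^4 + 3.9*p^3 + 5.34*p^2 + 2.996*p + 0.588 = (p + 1.4)(p + 0.5)(p + 0.6)(p + 1.4) = 0 → Poles: -0.5, -0.6, -1.4, -1.4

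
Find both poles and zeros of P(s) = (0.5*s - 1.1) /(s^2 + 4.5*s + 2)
Set denominator = 0: s^2 + 4.5*s + 2 = (s + 0.5)(s + 4) = 0 → Poles: -0.5, -4
Set numerator = 0: 0.5*s - 1.1 = 0 → Zeros: 2.2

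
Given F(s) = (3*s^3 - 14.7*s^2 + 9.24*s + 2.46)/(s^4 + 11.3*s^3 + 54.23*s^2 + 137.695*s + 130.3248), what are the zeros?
Set numerator = 0: 3*s^3 - 14.7*s^2 + 9.24*s + 2.46 = 3*(s - 1)(s + 0.2)(s - 4.1) = 0 → Zeros: -0.2, 1, 4.1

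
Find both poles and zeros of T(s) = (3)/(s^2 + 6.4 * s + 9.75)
Set denominator = 0: s^2 + 6.4*s + 9.75 = (s + 3.9)(s + 2.5) = 0 → Poles: -2.5, -3.9
Numerator is a nonzero constant (3) → Zeros: none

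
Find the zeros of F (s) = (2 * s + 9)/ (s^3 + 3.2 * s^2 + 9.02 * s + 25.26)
Set numerator = 0: 2*s + 9 = 0 → Zeros: -4.5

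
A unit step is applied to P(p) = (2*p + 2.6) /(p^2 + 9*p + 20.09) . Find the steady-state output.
FVT: lim_{t→∞} y(t) = lim_{p→0} p*Y(p) where Y(p) = P(p)/p.
= lim_{p→0} P(p) = P(0) = num(0)/den(0) = 2.6/20.09 = 0.1294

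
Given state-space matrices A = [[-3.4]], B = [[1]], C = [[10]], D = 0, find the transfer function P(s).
P(s) = C(sI - A)⁻¹B + D.
Characteristic polynomial det(sI - A) = s + 3.4.
Numerator from C·adj(sI-A)·B + D·det(sI-A) = 10.
P(s) = (10)/(s + 3.4)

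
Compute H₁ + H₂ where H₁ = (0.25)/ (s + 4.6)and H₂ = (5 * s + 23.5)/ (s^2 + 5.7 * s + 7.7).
Parallel: H = H₁ + H₂ = (n₁·d₂ + n₂·d₁)/(d₁·d₂).
n₁·d₂ = 0.25*s^2 + 1.425*s + 1.925. n₂·d₁ = 5*s^2 + 46.5*s + 108.1. Sum = 5.25*s^2 + 47.925*s + 110.025. d₁·d₂ = s^3 + 10.3*s^2 + 33.92*s + 35.42.
H(s) = (5.25*s^2 + 47.925*s + 110.025)/(s^3 + 10.3*s^2 + 33.92*s + 35.42)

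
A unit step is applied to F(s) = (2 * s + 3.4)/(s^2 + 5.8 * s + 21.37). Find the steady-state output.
FVT: lim_{t→∞} y(t) = lim_{s→0} s*Y(s) where Y(s) = F(s)/s.
= lim_{s→0} F(s) = F(0) = num(0)/den(0) = 3.4/21.37 = 0.1591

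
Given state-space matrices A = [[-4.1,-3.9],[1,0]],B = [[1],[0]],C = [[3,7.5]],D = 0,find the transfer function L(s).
L(s) = C(sI - A)⁻¹B + D.
Characteristic polynomial det(sI - A) = s^2 + 4.1*s + 3.9.
Numerator from C·adj(sI-A)·B + D·det(sI-A) = 3*s + 7.5.
L(s) = (3*s + 7.5)/(s^2 + 4.1*s + 3.9)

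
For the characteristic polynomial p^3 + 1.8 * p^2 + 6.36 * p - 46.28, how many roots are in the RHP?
p^3 + 1.8*p^2 + 6.36*p - 46.28 = (p - 2.6)(p^2 + 4.4*p + 17.8). Poles: -2.2 + 3.6j, -2.2 - 3.6j, 2.6. RHP poles (Re>0): 1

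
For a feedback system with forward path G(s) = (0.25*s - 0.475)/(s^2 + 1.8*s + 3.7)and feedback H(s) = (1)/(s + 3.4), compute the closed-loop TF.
Closed-loop T = G/(1+GH).
Numerator: G_num * H_den = 0.25*s^2 + 0.375*s - 1.615.
Denominator: G_den * H_den + G_num * H_num = (s^3 + 5.2*s^2 + 9.82*s + 12.58) + (0.25*s - 0.475) = s^3 + 5.2*s^2 + 10.07*s + 12.105.
T(s) = (0.25*s^2 + 0.375*s - 1.615)/(s^3 + 5.2*s^2 + 10.07*s + 12.105)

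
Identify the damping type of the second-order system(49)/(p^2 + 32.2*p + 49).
Standard form: ωn²/(p²+2ζωn·p+ωn²) gives ωn=7, ζ=2.3.
Overdamped (ζ = 2.3 > 1)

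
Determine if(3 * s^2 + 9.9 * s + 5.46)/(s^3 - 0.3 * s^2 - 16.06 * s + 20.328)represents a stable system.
Denominator: s^3 - 0.3*s^2 - 16.06*s + 20.328 = (s - 1.4)(s - 3.3)(s + 4.4). Poles: -4.4, 1.4, 3.3. All Re(p)<0: No (unstable)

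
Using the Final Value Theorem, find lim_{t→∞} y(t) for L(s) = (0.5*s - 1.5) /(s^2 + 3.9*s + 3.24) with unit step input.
FVT: lim_{t→∞} y(t) = lim_{s→0} s*Y(s) where Y(s) = L(s)/s.
= lim_{s→0} L(s) = L(0) = num(0)/den(0) = -1.5/3.24 = -0.463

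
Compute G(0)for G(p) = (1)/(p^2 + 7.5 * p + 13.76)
DC gain = G(0) = num(0)/den(0) = 1/13.76 = 0.07267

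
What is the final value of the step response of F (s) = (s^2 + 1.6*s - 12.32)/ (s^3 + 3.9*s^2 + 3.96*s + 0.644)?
FVT: lim_{t→∞} y(t) = lim_{s→0} s*Y(s) where Y(s) = F(s)/s.
= lim_{s→0} F(s) = F(0) = num(0)/den(0) = -12.32/0.644 = -19.13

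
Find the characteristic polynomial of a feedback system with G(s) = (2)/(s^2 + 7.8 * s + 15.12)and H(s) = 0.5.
Characteristic poly = G_den * H_den + G_num * H_num = (s^2 + 7.8*s + 15.12) + (1) = s^2 + 7.8*s + 16.12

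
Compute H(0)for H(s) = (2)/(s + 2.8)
DC gain = H(0) = num(0)/den(0) = 2/2.8 = 0.7143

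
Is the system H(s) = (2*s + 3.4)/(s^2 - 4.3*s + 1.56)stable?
Denominator: s^2 - 4.3*s + 1.56 = (s - 0.4)(s - 3.9). Poles: 0.4, 3.9. All Re(p)<0: No (unstable)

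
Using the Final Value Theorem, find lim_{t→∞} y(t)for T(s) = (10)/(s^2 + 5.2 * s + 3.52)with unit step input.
FVT: lim_{t→∞} y(t) = lim_{s→0} s*Y(s) where Y(s) = T(s)/s.
= lim_{s→0} T(s) = T(0) = num(0)/den(0) = 10/3.52 = 2.841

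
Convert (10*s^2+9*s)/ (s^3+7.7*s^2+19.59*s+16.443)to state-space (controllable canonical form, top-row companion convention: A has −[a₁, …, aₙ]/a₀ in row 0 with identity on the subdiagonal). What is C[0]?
Reachable canonical form: C = numerator coefficients (right-aligned, zero-padded to length n).
num = 10*s^2 + 9*s, C = [[10, 9, 0]].
C[0] = 10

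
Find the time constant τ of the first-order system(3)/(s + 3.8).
First-order system: τ = -1/pole. Pole = -3.8. τ = -1/(-3.8) = 0.2632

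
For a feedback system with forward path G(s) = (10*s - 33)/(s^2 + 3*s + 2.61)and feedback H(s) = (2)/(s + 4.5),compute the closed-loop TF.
Closed-loop T = G/(1+GH).
Numerator: G_num * H_den = 10*s^2 + 12*s - 148.5.
Denominator: G_den * H_den + G_num * H_num = (s^3 + 7.5*s^2 + 16.11*s + 11.745) + (20*s - 66) = s^3 + 7.5*s^2 + 36.11*s - 54.255.
T(s) = (10*s^2 + 12*s - 148.5)/(s^3 + 7.5*s^2 + 36.11*s - 54.255)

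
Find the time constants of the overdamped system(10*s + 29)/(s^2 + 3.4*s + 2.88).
Overdamped: real poles at -1.6, -1.8. τ = -1/pole → τ₁ = 0.625, τ₂ = 0.5556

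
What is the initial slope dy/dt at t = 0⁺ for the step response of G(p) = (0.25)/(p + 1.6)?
IVT: y'(0⁺) = lim_{p→∞} p²·Y(p) = lim_{p→∞} p·G(p).
deg(num) = 0, deg(den) = 1, relative degree = 1, so p·G(p) → (leading num)/(leading den) = 0.25/1 = 0.25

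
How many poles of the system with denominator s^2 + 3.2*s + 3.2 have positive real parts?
Poles: -1.6 + 0.8j, -1.6 - 0.8j. RHP poles (Re>0): 0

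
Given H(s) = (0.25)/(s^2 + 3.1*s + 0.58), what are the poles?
Set denominator = 0: s^2 + 3.1*s + 0.58 = (s + 0.2)(s + 2.9) = 0 → Poles: -0.2, -2.9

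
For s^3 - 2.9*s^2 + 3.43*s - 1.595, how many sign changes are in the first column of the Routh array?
Routh array:
s^3: [1, 3.43]; s^2: [-2.9, -1.595]; s^1: [2.88]; s^0: [-1.595]
First column: [1, -2.9, 2.88, -1.595]. Sign changes = 3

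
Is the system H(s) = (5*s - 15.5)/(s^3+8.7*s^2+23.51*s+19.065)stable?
Denominator: s^3 + 8.7*s^2 + 23.51*s + 19.065 = (s + 3.1)(s + 4.1)(s + 1.5). Poles: -1.5, -3.1, -4.1. All Re(p)<0: Yes (stable)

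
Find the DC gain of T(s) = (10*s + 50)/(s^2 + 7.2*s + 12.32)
DC gain = T(0) = num(0)/den(0) = 50/12.32 = 4.058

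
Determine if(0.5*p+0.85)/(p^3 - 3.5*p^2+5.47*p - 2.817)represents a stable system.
Denominator: p^3 - 3.5*p^2 + 5.47*p - 2.817 = (p - 0.9)(p^2 - 2.6*p + 3.13). Poles: 0.9, 1.3 + 1.2j, 1.3 - 1.2j. All Re(p)<0: No (unstable)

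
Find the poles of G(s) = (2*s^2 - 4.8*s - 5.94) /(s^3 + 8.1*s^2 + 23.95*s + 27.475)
Set denominator = 0: s^3 + 8.1*s^2 + 23.95*s + 27.475 = (s + 3.5)(s^2 + 4.6*s + 7.85) = 0 → Poles: -2.3 + 1.6j, -2.3 - 1.6j, -3.5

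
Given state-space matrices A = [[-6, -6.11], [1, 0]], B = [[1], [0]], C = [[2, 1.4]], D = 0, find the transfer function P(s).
P(s) = C(sI - A)⁻¹B + D.
Characteristic polynomial det(sI - A) = s^2 + 6*s + 6.11.
Numerator from C·adj(sI-A)·B + D·det(sI-A) = 2*s + 1.4.
P(s) = (2*s + 1.4)/(s^2 + 6*s + 6.11)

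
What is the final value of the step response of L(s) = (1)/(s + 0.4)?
FVT: lim_{t→∞} y(t) = lim_{s→0} s*Y(s) where Y(s) = L(s)/s.
= lim_{s→0} L(s) = L(0) = num(0)/den(0) = 1/0.4 = 2.5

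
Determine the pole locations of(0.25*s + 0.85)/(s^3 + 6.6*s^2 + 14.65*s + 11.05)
Set denominator = 0: s^3 + 6.6*s^2 + 14.65*s + 11.05 = (s + 2.6)(s^2 + 4*s + 4.25) = 0 → Poles: -2 + 0.5j, -2 - 0.5j, -2.6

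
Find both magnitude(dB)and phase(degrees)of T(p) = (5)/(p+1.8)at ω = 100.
Substitute p = j*100: T(j100) = 0.000899708 - 0.0499838j.
|T| = 20*log₁₀(sqrt(Re²+Im²)) = -26.02 dB.
∠T = atan2(Im, Re) = -88.97°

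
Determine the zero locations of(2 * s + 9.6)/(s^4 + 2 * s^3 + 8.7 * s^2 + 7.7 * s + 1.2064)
Set numerator = 0: 2*s + 9.6 = 0 → Zeros: -4.8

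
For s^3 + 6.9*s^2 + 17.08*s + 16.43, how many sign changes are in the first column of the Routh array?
Routh array:
s^3: [1, 17.08]; s^2: [6.9, 16.43]; s^1: [14.6988]; s^0: [16.43]
First column: [1, 6.9, 14.6988, 16.43]. Sign changes = 0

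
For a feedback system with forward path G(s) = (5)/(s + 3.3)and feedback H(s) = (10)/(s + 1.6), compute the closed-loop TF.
Closed-loop T = G/(1+GH).
Numerator: G_num * H_den = 5*s + 8.
Denominator: G_den * H_den + G_num * H_num = (s^2 + 4.9*s + 5.28) + (50) = s^2 + 4.9*s + 55.28.
T(s) = (5*s + 8)/(s^2 + 4.9*s + 55.28)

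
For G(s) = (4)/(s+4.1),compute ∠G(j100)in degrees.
Substitute s = j*100: G(j100) = 0.00163725 - 0.0399329j.
∠G(j100) = atan2(Im, Re) = atan2(-0.0399329, 0.00163725) = -87.65°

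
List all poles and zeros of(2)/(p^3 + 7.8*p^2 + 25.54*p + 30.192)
Set denominator = 0: p^3 + 7.8*p^2 + 25.54*p + 30.192 = (p + 2.4)(p^2 + 5.4*p + 12.58) = 0 → Poles: -2.4, -2.7 + 2.3j, -2.7 - 2.3j
Numerator is a nonzero constant (2) → Zeros: none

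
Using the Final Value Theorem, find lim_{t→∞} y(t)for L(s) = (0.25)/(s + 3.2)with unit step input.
FVT: lim_{t→∞} y(t) = lim_{s→0} s*Y(s) where Y(s) = L(s)/s.
= lim_{s→0} L(s) = L(0) = num(0)/den(0) = 0.25/3.2 = 0.07812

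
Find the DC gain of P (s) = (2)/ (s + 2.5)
DC gain = P(0) = num(0)/den(0) = 2/2.5 = 0.8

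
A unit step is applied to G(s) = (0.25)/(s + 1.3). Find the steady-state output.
FVT: lim_{t→∞} y(t) = lim_{s→0} s*Y(s) where Y(s) = G(s)/s.
= lim_{s→0} G(s) = G(0) = num(0)/den(0) = 0.25/1.3 = 0.1923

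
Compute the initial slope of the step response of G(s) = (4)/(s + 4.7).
IVT: y'(0⁺) = lim_{s→∞} s²·Y(s) = lim_{s→∞} s·G(s).
deg(num) = 0, deg(den) = 1, relative degree = 1, so s·G(s) → (leading num)/(leading den) = 4/1 = 4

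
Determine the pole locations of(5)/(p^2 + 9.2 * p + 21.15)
Set denominator = 0: p^2 + 9.2*p + 21.15 = (p + 4.7)(p + 4.5) = 0 → Poles: -4.5, -4.7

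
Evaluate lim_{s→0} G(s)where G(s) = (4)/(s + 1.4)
DC gain = G(0) = num(0)/den(0) = 4/1.4 = 2.857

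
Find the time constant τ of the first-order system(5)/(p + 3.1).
First-order system: τ = -1/pole. Pole = -3.1. τ = -1/(-3.1) = 0.3226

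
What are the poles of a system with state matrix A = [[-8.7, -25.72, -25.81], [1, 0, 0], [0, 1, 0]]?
Eigenvalues solve det(λI - A) = 0.
Characteristic polynomial: λ^3 + 8.7*λ^2 + 25.72*λ + 25.81 = 0.
Factor: (λ + 2.9)(λ^2 + 5.8*λ + 8.9) = 0.
Roots: -2.9, -2.9 + 0.7j, -2.9 - 0.7j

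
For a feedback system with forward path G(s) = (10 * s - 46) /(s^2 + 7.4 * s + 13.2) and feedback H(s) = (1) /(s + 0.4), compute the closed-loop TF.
Closed-loop T = G/(1+GH).
Numerator: G_num * H_den = 10*s^2 - 42*s - 18.4.
Denominator: G_den * H_den + G_num * H_num = (s^3 + 7.8*s^2 + 16.16*s + 5.28) + (10*s - 46) = s^3 + 7.8*s^2 + 26.16*s - 40.72.
T(s) = (10*s^2 - 42*s - 18.4)/(s^3 + 7.8*s^2 + 26.16*s - 40.72)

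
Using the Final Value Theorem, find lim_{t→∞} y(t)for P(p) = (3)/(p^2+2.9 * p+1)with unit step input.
FVT: lim_{t→∞} y(t) = lim_{p→0} p*Y(p) where Y(p) = P(p)/p.
= lim_{p→0} P(p) = P(0) = num(0)/den(0) = 3/1 = 3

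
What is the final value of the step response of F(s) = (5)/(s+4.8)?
FVT: lim_{t→∞} y(t) = lim_{s→0} s*Y(s) where Y(s) = F(s)/s.
= lim_{s→0} F(s) = F(0) = num(0)/den(0) = 5/4.8 = 1.042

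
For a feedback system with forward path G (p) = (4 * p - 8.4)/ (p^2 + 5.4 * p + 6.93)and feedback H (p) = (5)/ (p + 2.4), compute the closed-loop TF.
Closed-loop T = G/(1+GH).
Numerator: G_num * H_den = 4*p^2 + 1.2*p - 20.16.
Denominator: G_den * H_den + G_num * H_num = (p^3 + 7.8*p^2 + 19.89*p + 16.632) + (20*p - 42) = p^3 + 7.8*p^2 + 39.89*p - 25.368.
T(p) = (4*p^2 + 1.2*p - 20.16)/(p^3 + 7.8*p^2 + 39.89*p - 25.368)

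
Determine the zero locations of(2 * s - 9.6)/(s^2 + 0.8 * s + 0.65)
Set numerator = 0: 2*s - 9.6 = 0 → Zeros: 4.8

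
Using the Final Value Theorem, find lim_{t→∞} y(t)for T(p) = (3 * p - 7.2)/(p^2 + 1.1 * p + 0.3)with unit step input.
FVT: lim_{t→∞} y(t) = lim_{p→0} p*Y(p) where Y(p) = T(p)/p.
= lim_{p→0} T(p) = T(0) = num(0)/den(0) = -7.2/0.3 = -24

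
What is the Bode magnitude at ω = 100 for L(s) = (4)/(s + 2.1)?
Substitute s = j*100: L(j100) = 0.00083963 - 0.0399824j.
|L(j100)| = sqrt(Re² + Im²) = 0.03999.
20*log₁₀(0.03999) = -27.96 dB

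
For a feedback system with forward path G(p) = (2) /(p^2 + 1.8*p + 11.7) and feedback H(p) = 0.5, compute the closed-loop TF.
Closed-loop T = G/(1+GH).
Numerator: G_num * H_den = 2.
Denominator: G_den * H_den + G_num * H_num = (p^2 + 1.8*p + 11.7) + (1) = p^2 + 1.8*p + 12.7.
T(p) = (2)/(p^2 + 1.8*p + 12.7)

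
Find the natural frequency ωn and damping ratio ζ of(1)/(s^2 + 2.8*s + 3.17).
Underdamped: complex pole -1.4 + 1.1j. ωn = |pole| = 1.78, ζ = -Re(pole)/ωn = 0.7863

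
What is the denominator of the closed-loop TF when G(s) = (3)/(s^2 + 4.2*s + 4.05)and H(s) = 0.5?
Characteristic poly = G_den * H_den + G_num * H_num = (s^2 + 4.2*s + 4.05) + (1.5) = s^2 + 4.2*s + 5.55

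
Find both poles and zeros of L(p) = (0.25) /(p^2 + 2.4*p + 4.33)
Set denominator = 0: p^2 + 2.4*p + 4.33 = 0 → Poles: -1.2 + 1.7j, -1.2 - 1.7j
Numerator is a nonzero constant (0.25) → Zeros: none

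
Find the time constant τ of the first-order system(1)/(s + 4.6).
First-order system: τ = -1/pole. Pole = -4.6. τ = -1/(-4.6) = 0.2174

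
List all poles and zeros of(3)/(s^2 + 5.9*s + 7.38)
Set denominator = 0: s^2 + 5.9*s + 7.38 = (s + 4.1)(s + 1.8) = 0 → Poles: -1.8, -4.1
Numerator is a nonzero constant (3) → Zeros: none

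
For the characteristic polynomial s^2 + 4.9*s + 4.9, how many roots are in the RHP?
s^2 + 4.9*s + 4.9 = (s + 1.4)(s + 3.5). Poles: -1.4, -3.5. RHP poles (Re>0): 0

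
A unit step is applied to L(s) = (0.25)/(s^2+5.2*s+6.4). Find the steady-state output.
FVT: lim_{t→∞} y(t) = lim_{s→0} s*Y(s) where Y(s) = L(s)/s.
= lim_{s→0} L(s) = L(0) = num(0)/den(0) = 0.25/6.4 = 0.03906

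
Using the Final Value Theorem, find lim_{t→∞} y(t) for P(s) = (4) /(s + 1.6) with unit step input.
FVT: lim_{t→∞} y(t) = lim_{s→0} s*Y(s) where Y(s) = P(s)/s.
= lim_{s→0} P(s) = P(0) = num(0)/den(0) = 4/1.6 = 2.5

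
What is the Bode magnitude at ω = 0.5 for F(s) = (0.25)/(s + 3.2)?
Substitute s = j*0.5: F(j0.5) = 0.0762631 - 0.0119161j.
|F(j0.5)| = sqrt(Re² + Im²) = 0.07719.
20*log₁₀(0.07719) = -22.25 dB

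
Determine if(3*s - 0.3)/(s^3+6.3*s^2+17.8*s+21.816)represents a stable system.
Denominator: s^3 + 6.3*s^2 + 17.8*s + 21.816 = (s + 2.7)(s^2 + 3.6*s + 8.08). Poles: -1.8 + 2.2j, -1.8 - 2.2j, -2.7. All Re(p)<0: Yes (stable)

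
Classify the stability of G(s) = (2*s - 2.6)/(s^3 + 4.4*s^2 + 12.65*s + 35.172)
Denominator: s^3 + 4.4*s^2 + 12.65*s + 35.172 = (s + 3.6)(s^2 + 0.8*s + 9.77). Poles: -0.4 + 3.1j, -0.4 - 3.1j, -3.6. Stable (all poles in LHP)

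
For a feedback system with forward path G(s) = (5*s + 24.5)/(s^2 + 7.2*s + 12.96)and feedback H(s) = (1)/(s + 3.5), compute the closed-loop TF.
Closed-loop T = G/(1+GH).
Numerator: G_num * H_den = 5*s^2 + 42*s + 85.75.
Denominator: G_den * H_den + G_num * H_num = (s^3 + 10.7*s^2 + 38.16*s + 45.36) + (5*s + 24.5) = s^3 + 10.7*s^2 + 43.16*s + 69.86.
T(s) = (5*s^2 + 42*s + 85.75)/(s^3 + 10.7*s^2 + 43.16*s + 69.86)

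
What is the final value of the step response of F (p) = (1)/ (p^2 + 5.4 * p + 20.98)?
FVT: lim_{t→∞} y(t) = lim_{p→0} p*Y(p) where Y(p) = F(p)/p.
= lim_{p→0} F(p) = F(0) = num(0)/den(0) = 1/20.98 = 0.04766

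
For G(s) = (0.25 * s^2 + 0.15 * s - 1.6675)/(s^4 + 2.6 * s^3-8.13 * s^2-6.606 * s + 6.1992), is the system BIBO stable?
Denominator: s^4 + 2.6*s^3 - 8.13*s^2 - 6.606*s + 6.1992 = (s - 0.6)(s + 1.2)(s + 4.1)(s - 2.1). Poles: -1.2, -4.1, 0.6, 2.1. All Re(p)<0: No (unstable)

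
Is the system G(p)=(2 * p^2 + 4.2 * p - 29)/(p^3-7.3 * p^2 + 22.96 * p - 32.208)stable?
Denominator: p^3 - 7.3*p^2 + 22.96*p - 32.208 = (p - 3.3)(p^2 - 4*p + 9.76). Poles: 2 + 2.4j, 2 - 2.4j, 3.3. All Re(p)<0: No (unstable)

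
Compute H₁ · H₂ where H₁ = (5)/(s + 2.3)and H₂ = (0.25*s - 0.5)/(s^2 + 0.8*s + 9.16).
Series: H = H₁ · H₂ = (n₁·n₂)/(d₁·d₂).
Num: n₁·n₂ = 1.25*s - 2.5. Den: d₁·d₂ = s^3 + 3.1*s^2 + 11*s + 21.068.
H(s) = (1.25*s - 2.5)/(s^3 + 3.1*s^2 + 11*s + 21.068)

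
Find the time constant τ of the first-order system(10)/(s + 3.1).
First-order system: τ = -1/pole. Pole = -3.1. τ = -1/(-3.1) = 0.3226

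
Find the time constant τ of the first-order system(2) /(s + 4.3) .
First-order system: τ = -1/pole. Pole = -4.3. τ = -1/(-4.3) = 0.2326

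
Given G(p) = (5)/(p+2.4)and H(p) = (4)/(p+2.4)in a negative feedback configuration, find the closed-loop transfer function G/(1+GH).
Closed-loop T = G/(1+GH).
Numerator: G_num * H_den = 5*p + 12.
Denominator: G_den * H_den + G_num * H_num = (p^2 + 4.8*p + 5.76) + (20) = p^2 + 4.8*p + 25.76.
T(p) = (5*p + 12)/(p^2 + 4.8*p + 25.76)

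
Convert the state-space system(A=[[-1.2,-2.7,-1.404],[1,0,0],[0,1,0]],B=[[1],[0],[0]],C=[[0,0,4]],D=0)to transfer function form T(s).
T(s) = C(sI - A)⁻¹B + D.
Characteristic polynomial det(sI - A) = s^3 + 1.2*s^2 + 2.7*s + 1.404.
Numerator from C·adj(sI-A)·B + D·det(sI-A) = 4.
T(s) = (4)/(s^3 + 1.2*s^2 + 2.7*s + 1.404)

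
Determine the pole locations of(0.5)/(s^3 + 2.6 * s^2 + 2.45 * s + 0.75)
Set denominator = 0: s^3 + 2.6*s^2 + 2.45*s + 0.75 = (s + 0.6)(s^2 + 2*s + 1.25) = 0 → Poles: -0.6, -1 + 0.5j, -1 - 0.5j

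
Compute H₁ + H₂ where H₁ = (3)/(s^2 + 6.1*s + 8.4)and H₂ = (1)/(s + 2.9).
Parallel: H = H₁ + H₂ = (n₁·d₂ + n₂·d₁)/(d₁·d₂).
n₁·d₂ = 3*s + 8.7. n₂·d₁ = s^2 + 6.1*s + 8.4. Sum = s^2 + 9.1*s + 17.1. d₁·d₂ = s^3 + 9*s^2 + 26.09*s + 24.36.
H(s) = (s^2 + 9.1*s + 17.1)/(s^3 + 9*s^2 + 26.09*s + 24.36)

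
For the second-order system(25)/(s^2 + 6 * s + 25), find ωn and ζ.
Standard form: ωn²/(s²+2ζωn·s+ωn²).
const=25=ωn² → ωn=5, s coeff=6=2ζωn → ζ=0.6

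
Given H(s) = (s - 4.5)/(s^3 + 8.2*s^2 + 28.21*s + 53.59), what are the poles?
Set denominator = 0: s^3 + 8.2*s^2 + 28.21*s + 53.59 = (s + 4.6)(s^2 + 3.6*s + 11.65) = 0 → Poles: -1.8 + 2.9j, -1.8 - 2.9j, -4.6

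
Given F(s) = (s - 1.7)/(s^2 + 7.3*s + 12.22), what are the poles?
Set denominator = 0: s^2 + 7.3*s + 12.22 = (s + 4.7)(s + 2.6) = 0 → Poles: -2.6, -4.7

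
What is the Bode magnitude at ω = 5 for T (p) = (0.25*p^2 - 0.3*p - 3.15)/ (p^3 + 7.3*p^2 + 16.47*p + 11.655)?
Substitute p = j*5: T(j5) = 0.0538561 - 0.00466483j.
|T(j5)| = sqrt(Re² + Im²) = 0.05406.
20*log₁₀(0.05406) = -25.34 dB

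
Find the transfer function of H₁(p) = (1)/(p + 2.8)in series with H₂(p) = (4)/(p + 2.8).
Series: H = H₁ · H₂ = (n₁·n₂)/(d₁·d₂).
Num: n₁·n₂ = 4. Den: d₁·d₂ = p^2 + 5.6*p + 7.84.
H(p) = (4)/(p^2 + 5.6*p + 7.84)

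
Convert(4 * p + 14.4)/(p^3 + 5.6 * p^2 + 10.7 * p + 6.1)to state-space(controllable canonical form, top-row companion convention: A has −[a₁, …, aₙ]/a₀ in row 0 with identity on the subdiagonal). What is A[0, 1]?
Reachable canonical form for den = p^3 + 5.6*p^2 + 10.7*p + 6.1: top row of A = -[a₁,a₂,...,aₙ]/a₀, ones on the subdiagonal, zeros elsewhere.
A = [[-5.6, -10.7, -6.1], [1, 0, 0], [0, 1, 0]].
A[0,1] = -10.7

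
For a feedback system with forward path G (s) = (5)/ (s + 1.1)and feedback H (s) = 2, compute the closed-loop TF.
Closed-loop T = G/(1+GH).
Numerator: G_num * H_den = 5.
Denominator: G_den * H_den + G_num * H_num = (s + 1.1) + (10) = s + 11.1.
T(s) = (5)/(s + 11.1)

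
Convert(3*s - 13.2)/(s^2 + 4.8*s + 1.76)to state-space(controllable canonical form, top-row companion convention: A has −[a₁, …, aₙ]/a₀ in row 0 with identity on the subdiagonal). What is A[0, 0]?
Reachable canonical form for den = s^2 + 4.8*s + 1.76: top row of A = -[a₁,a₂,...,aₙ]/a₀, ones on the subdiagonal, zeros elsewhere.
A = [[-4.8, -1.76], [1, 0]].
A[0,0] = -4.8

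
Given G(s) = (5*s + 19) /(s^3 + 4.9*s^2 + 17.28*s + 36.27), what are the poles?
Set denominator = 0: s^3 + 4.9*s^2 + 17.28*s + 36.27 = (s + 3.1)(s^2 + 1.8*s + 11.7) = 0 → Poles: -0.9 + 3.3j, -0.9 - 3.3j, -3.1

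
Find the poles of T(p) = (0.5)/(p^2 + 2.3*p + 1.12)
Set denominator = 0: p^2 + 2.3*p + 1.12 = (p + 1.6)(p + 0.7) = 0 → Poles: -0.7, -1.6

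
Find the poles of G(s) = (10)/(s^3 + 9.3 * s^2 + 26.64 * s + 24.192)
Set denominator = 0: s^3 + 9.3*s^2 + 26.64*s + 24.192 = (s + 2.1)(s + 4.8)(s + 2.4) = 0 → Poles: -2.1, -2.4, -4.8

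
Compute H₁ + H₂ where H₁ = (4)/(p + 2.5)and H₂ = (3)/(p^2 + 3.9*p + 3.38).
Parallel: H = H₁ + H₂ = (n₁·d₂ + n₂·d₁)/(d₁·d₂).
n₁·d₂ = 4*p^2 + 15.6*p + 13.52. n₂·d₁ = 3*p + 7.5. Sum = 4*p^2 + 18.6*p + 21.02. d₁·d₂ = p^3 + 6.4*p^2 + 13.13*p + 8.45.
H(p) = (4*p^2 + 18.6*p + 21.02)/(p^3 + 6.4*p^2 + 13.13*p + 8.45)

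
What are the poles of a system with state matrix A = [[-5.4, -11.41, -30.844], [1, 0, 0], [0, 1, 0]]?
Eigenvalues solve det(λI - A) = 0.
Characteristic polynomial: λ^3 + 5.4*λ^2 + 11.41*λ + 30.844 = 0.
Factor: (λ + 4.4)(λ^2 + λ + 7.01) = 0.
Roots: -0.5 + 2.6j, -0.5 - 2.6j, -4.4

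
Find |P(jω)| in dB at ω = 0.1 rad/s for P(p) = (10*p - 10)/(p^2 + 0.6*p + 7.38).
Substitute p = j*0.1: P(j0.1) = -1.35566 + 0.146722j.
|P(j0.1)| = sqrt(Re² + Im²) = 1.364.
20*log₁₀(1.364) = 2.69 dB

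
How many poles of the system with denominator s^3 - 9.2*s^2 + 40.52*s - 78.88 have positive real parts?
s^3 - 9.2*s^2 + 40.52*s - 78.88 = (s - 4)(s^2 - 5.2*s + 19.72). Poles: 2.6 + 3.6j, 2.6 - 3.6j, 4. RHP poles (Re>0): 3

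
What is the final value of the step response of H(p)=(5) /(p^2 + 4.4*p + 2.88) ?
FVT: lim_{t→∞} y(t) = lim_{p→0} p*Y(p) where Y(p) = H(p)/p.
= lim_{p→0} H(p) = H(0) = num(0)/den(0) = 5/2.88 = 1.736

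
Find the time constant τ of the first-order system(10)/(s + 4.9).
First-order system: τ = -1/pole. Pole = -4.9. τ = -1/(-4.9) = 0.2041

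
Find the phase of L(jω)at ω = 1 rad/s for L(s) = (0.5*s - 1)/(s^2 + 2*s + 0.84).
Substitute s = j*1: L(j1) = 0.288156 + 0.476948j.
∠L(j1) = atan2(Im, Re) = atan2(0.476948, 0.288156) = 58.86°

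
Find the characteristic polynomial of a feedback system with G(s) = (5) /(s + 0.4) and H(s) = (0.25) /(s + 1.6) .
Characteristic poly = G_den * H_den + G_num * H_num = (s^2 + 2*s + 0.64) + (1.25) = s^2 + 2*s + 1.89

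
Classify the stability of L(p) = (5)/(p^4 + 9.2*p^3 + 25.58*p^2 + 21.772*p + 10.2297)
Denominator: p^4 + 9.2*p^3 + 25.58*p^2 + 21.772*p + 10.2297 = (p + 3.9)(p + 4.3)(p^2 + p + 0.61). Poles: -0.5 + 0.6j, -0.5 - 0.6j, -3.9, -4.3. Stable (all poles in LHP)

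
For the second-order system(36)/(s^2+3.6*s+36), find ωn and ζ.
Standard form: ωn²/(s²+2ζωn·s+ωn²).
const=36=ωn² → ωn=6, s coeff=3.6=2ζωn → ζ=0.3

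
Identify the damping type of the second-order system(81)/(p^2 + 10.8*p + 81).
Standard form: ωn²/(p²+2ζωn·p+ωn²) gives ωn=9, ζ=0.6.
Underdamped (ζ = 0.6 < 1)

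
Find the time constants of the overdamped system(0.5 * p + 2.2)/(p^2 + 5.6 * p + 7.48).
Overdamped: real poles at -2.2, -3.4. τ = -1/pole → τ₁ = 0.4545, τ₂ = 0.2941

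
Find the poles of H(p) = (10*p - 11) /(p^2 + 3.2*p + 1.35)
Set denominator = 0: p^2 + 3.2*p + 1.35 = (p + 0.5)(p + 2.7) = 0 → Poles: -0.5, -2.7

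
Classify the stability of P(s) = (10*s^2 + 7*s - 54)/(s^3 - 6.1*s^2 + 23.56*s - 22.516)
Denominator: s^3 - 6.1*s^2 + 23.56*s - 22.516 = (s - 1.3)(s^2 - 4.8*s + 17.32). Poles: 1.3, 2.4 + 3.4j, 2.4 - 3.4j. Unstable (3 pole(s) in RHP)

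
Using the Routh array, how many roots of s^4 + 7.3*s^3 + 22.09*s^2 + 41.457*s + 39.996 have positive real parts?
Routh array:
s^4: [1, 22.09, 39.996]; s^3: [7.3, 41.457]; s^2: [16.411, 39.996]; s^1: [23.6658]; s^0: [39.996]
First column: [1, 7.3, 16.411, 23.6658, 39.996]. Sign changes = RHP roots = 0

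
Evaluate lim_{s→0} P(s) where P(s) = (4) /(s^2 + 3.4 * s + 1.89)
DC gain = P(0) = num(0)/den(0) = 4/1.89 = 2.116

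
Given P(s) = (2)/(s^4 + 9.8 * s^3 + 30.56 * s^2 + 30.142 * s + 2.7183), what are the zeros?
Numerator is a nonzero constant (2) → Zeros: none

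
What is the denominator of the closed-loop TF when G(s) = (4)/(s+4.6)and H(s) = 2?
Characteristic poly = G_den * H_den + G_num * H_num = (s + 4.6) + (8) = s + 12.6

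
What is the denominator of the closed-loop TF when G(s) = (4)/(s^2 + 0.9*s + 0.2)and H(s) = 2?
Characteristic poly = G_den * H_den + G_num * H_num = (s^2 + 0.9*s + 0.2) + (8) = s^2 + 0.9*s + 8.2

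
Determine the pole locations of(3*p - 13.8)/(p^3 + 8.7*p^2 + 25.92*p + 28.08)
Set denominator = 0: p^3 + 8.7*p^2 + 25.92*p + 28.08 = (p + 3.9)(p^2 + 4.8*p + 7.2) = 0 → Poles: -2.4 + 1.2j, -2.4 - 1.2j, -3.9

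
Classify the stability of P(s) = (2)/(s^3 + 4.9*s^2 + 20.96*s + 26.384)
Denominator: s^3 + 4.9*s^2 + 20.96*s + 26.384 = (s + 1.7)(s^2 + 3.2*s + 15.52). Poles: -1.6 + 3.6j, -1.6 - 3.6j, -1.7. Stable (all poles in LHP)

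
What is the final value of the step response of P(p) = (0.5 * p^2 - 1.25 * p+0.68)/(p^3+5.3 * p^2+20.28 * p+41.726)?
FVT: lim_{t→∞} y(t) = lim_{p→0} p*Y(p) where Y(p) = P(p)/p.
= lim_{p→0} P(p) = P(0) = num(0)/den(0) = 0.68/41.726 = 0.0163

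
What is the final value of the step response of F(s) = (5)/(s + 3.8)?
FVT: lim_{t→∞} y(t) = lim_{s→0} s*Y(s) where Y(s) = F(s)/s.
= lim_{s→0} F(s) = F(0) = num(0)/den(0) = 5/3.8 = 1.316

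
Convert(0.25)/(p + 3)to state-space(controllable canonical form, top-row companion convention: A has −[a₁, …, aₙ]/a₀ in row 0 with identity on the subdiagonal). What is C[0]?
Reachable canonical form: C = numerator coefficients (right-aligned, zero-padded to length n).
num = 0.25, C = [[0.25]].
C[0] = 0.25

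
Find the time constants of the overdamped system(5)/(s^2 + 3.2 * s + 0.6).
Overdamped: real poles at -3, -0.2. τ = -1/pole → τ₁ = 0.3333, τ₂ = 5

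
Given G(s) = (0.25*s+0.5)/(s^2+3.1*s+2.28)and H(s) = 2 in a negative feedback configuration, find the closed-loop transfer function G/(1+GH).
Closed-loop T = G/(1+GH).
Numerator: G_num * H_den = 0.25*s + 0.5.
Denominator: G_den * H_den + G_num * H_num = (s^2 + 3.1*s + 2.28) + (0.5*s + 1) = s^2 + 3.6*s + 3.28.
T(s) = (0.25*s + 0.5)/(s^2 + 3.6*s + 3.28)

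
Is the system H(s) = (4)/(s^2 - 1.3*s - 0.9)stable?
Denominator: s^2 - 1.3*s - 0.9 = (s - 1.8)(s + 0.5). Poles: -0.5, 1.8. All Re(p)<0: No (unstable)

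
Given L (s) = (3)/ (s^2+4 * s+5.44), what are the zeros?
Numerator is a nonzero constant (3) → Zeros: none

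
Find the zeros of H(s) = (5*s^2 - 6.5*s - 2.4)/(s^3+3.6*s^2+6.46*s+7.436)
Set numerator = 0: 5*s^2 - 6.5*s - 2.4 = 5*(s - 1.6)(s + 0.3) = 0 → Zeros: -0.3, 1.6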